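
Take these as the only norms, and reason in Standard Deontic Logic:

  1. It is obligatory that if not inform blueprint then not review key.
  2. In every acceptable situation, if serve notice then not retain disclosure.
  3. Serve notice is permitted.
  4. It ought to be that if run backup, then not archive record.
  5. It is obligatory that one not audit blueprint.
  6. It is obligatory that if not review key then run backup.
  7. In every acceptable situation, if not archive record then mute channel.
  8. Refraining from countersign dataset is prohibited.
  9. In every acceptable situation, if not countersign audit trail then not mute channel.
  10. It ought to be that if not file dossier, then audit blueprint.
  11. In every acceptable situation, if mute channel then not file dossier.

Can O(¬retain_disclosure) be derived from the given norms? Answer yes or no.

No

Premise 2 is O(serve_notice → ¬retain_disclosure), but O(serve_notice) is not derivable from the premises (the permission P(serve_notice) asserts only ¬O(¬serve_notice), not O(serve_notice)), so it does not yield O(¬retain_disclosure).
No other premise forces O(¬retain_disclosure). An ideal world satisfying every premise can still have ¬retain_disclosure false, so O(¬retain_disclosure) is not derivable.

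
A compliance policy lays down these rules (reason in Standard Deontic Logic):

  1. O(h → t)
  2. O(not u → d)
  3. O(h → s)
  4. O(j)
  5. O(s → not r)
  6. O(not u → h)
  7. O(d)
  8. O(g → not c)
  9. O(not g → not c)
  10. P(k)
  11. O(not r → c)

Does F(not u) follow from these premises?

By case analysis on g: premise 8 gives O(g → not c) and premise 9 gives O(not g → not c), so O(not c) either way.
Premise 11, O(not r → c), contraposes to O(not c → r); with O(not c) we get O(r).
Premise 5 is O(s → not r); contrapositively O(r → not s). Since O(r) holds, K gives O(not s).
The contrapositive of premise 3 (O(h → s)) is O(not s → not h), and O(not s) is already established, so O(not h).
The contrapositive of premise 6 (O(not u → h)) is O(not h → u), and O(not h) is already established, so O(u).
Premises 1, 2, 4, 7, 10 do not contribute to this derivation.
So O(u) holds, i.e. F(not u). The claim follows.

Yes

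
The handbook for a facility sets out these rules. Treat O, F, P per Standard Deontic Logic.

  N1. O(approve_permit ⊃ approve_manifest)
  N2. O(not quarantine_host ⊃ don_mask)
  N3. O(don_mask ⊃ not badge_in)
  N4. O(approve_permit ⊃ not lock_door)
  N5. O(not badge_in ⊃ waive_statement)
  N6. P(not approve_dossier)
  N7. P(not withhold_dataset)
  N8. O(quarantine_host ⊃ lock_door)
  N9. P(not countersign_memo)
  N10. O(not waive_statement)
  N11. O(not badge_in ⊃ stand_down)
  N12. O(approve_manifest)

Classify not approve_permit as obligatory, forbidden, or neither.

Obligatory

Premise 10 states O(not waive_statement) outright.
Premise 5, O(not badge_in ⊃ waive_statement), contraposes to O(not waive_statement ⊃ badge_in); with O(not waive_statement) we get O(badge_in).
Premise 3, O(don_mask ⊃ not badge_in), contraposes to O(badge_in ⊃ not don_mask); with O(badge_in) we get O(not don_mask).
The contrapositive of premise 2 (O(not quarantine_host ⊃ don_mask)) is O(not don_mask ⊃ quarantine_host), and O(not don_mask) is already established, so O(quarantine_host).
Premise 8 is O(quarantine_host ⊃ lock_door); since O(quarantine_host), deontic closure gives O(lock_door).
Premise 4, O(approve_permit ⊃ not lock_door), contraposes to O(lock_door ⊃ not approve_permit); with O(lock_door) we get O(not approve_permit).
Premises 1, 6, 7, 9, 11, 12 do not contribute to this derivation.
Hence not approve_permit is obligatory.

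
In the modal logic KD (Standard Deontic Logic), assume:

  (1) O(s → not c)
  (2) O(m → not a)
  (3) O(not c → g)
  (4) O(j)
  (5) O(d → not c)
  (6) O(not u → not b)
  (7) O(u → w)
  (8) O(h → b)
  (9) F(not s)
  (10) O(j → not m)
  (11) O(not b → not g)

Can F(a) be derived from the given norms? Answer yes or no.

Premise 2 is O(m → not a), but O(m) is not derivable from the premises, so it does not yield O(not a).
No other premise forces O(not a). An ideal world satisfying every premise can still have a true, so F(a) is not derivable.

No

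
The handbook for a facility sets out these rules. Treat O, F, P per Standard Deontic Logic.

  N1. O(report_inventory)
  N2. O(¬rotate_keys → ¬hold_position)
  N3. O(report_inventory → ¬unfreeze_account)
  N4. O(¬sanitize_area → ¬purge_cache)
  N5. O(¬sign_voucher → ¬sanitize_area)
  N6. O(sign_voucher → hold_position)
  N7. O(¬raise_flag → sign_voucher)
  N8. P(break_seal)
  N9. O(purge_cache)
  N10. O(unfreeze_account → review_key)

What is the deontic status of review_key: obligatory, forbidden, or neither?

Premise 10 is O(unfreeze_account → review_key), but O(unfreeze_account) is not derivable from the premises, so it does not yield O(review_key).
No premise or chain of K-axiom applications forces O(review_key), and none forces O(¬review_key). So review_key is neither obligatory nor forbidden under these norms.

Neither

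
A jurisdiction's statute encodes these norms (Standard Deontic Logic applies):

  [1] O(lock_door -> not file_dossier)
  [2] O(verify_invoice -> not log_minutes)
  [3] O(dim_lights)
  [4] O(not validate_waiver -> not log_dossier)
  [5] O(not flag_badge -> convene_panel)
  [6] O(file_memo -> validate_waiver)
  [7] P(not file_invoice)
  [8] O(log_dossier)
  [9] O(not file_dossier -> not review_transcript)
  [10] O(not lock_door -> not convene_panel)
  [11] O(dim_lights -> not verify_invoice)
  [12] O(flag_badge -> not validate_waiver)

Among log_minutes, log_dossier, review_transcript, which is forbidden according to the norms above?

review_transcript

Premise 8 states O(log_dossier) outright.
The contrapositive of premise 4 (O(not validate_waiver -> not log_dossier)) is O(log_dossier -> validate_waiver), and O(log_dossier) is already established, so O(validate_waiver).
Premise 12, O(flag_badge -> not validate_waiver), contraposes to O(validate_waiver -> not flag_badge); with O(validate_waiver) we get O(not flag_badge).
From O(not flag_badge) and premise 5, O(not flag_badge -> convene_panel), we obtain O(convene_panel).
Premise 10, O(not lock_door -> not convene_panel), contraposes to O(convene_panel -> lock_door); with O(convene_panel) we get O(lock_door).
Premise 1 is O(lock_door -> not file_dossier); since O(lock_door), deontic closure gives O(not file_dossier).
Premise 9 is O(not file_dossier -> not review_transcript); since O(not file_dossier), deontic closure gives O(not review_transcript).
So O(not review_transcript) holds, i.e. review_transcript is forbidden. None of the other listed options is forbidden under the premises.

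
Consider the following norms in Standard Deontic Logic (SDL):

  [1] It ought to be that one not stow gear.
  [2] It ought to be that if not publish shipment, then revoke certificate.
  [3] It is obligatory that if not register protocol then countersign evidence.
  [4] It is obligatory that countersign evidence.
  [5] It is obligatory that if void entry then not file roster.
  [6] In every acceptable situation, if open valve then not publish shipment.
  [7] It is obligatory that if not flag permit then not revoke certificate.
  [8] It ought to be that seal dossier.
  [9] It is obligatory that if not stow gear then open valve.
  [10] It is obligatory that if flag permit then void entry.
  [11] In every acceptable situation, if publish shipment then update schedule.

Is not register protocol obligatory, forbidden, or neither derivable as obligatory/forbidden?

Neither

Premise 3 is O(¬register_protocol → countersign_evidence); even if O(countersign_evidence) held, inferring O(¬register_protocol) would be affirming the consequent — invalid.
No premise or chain of K-axiom applications forces O(¬register_protocol), and none forces O(register_protocol). So ¬register_protocol is neither obligatory nor forbidden under these norms.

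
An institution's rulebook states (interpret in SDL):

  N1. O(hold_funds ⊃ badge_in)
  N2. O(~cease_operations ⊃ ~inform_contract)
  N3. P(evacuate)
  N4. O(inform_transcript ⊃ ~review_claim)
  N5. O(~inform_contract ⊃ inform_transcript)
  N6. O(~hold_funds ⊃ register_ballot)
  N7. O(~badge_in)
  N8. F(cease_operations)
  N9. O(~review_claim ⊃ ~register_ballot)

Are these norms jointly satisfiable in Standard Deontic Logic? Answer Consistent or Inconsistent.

Inconsistent

Premise 7 gives O(~badge_in).
Premise 1 is O(hold_funds ⊃ badge_in); contrapositively O(~badge_in ⊃ ~hold_funds). Since O(~badge_in) holds, K gives O(~hold_funds).
Applying K to premise 6 (O(~hold_funds ⊃ register_ballot)) and O(~hold_funds) yields O(register_ballot).
The contrapositive of premise 9 (O(~review_claim ⊃ ~register_ballot)) is O(register_ballot ⊃ review_claim), and O(register_ballot) is already established, so O(review_claim).
Premise 4 is O(inform_transcript ⊃ ~review_claim); contrapositively O(review_claim ⊃ ~inform_transcript). Since O(review_claim) holds, K gives O(~inform_transcript).
The contrapositive of premise 5 (O(~inform_contract ⊃ inform_transcript)) is O(~inform_transcript ⊃ inform_contract), and O(~inform_transcript) is already established, so O(inform_contract).
Premise 2, O(~cease_operations ⊃ ~inform_contract), contraposes to O(inform_contract ⊃ cease_operations); with O(inform_contract) we get O(cease_operations).
However, F(cease_operations) at premise 8 amounts to O(~cease_operations).
We now have both O(cease_operations) and O(~cease_operations) — cease_operations is simultaneously obligatory and forbidden, violating the D-axiom.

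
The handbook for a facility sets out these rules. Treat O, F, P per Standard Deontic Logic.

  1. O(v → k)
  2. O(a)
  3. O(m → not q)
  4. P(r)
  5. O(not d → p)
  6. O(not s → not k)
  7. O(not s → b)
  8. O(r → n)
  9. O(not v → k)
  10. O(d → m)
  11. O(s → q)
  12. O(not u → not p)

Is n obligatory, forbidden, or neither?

Premise 8 is O(r → n), but O(r) is not derivable from the premises (the permission P(r) asserts only not O(not r), not O(r)), so it does not yield O(n).
No premise or chain of K-axiom applications forces O(n), and none forces O(not n). So n is neither obligatory nor forbidden under these norms.

Neither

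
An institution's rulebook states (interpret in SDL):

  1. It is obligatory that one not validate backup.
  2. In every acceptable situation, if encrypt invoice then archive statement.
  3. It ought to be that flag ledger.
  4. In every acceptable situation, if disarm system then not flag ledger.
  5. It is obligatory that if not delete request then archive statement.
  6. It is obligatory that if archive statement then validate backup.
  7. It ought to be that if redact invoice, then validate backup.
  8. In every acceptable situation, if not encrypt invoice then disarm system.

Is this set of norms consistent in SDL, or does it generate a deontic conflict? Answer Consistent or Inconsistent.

Inconsistent

From premise 3 we have O(flag_ledger).
Premise 4 is O(disarm_system → ¬flag_ledger); contrapositively O(flag_ledger → ¬disarm_system). Since O(flag_ledger) holds, K gives O(¬disarm_system).
Premise 8, O(¬encrypt_invoice → disarm_system), contraposes to O(¬disarm_system → encrypt_invoice); with O(¬disarm_system) we get O(encrypt_invoice).
Applying K to premise 2 (O(encrypt_invoice → archive_statement)) and O(encrypt_invoice) yields O(archive_statement).
From O(archive_statement) and premise 6, O(archive_statement → validate_backup), we obtain O(validate_backup).
But premise 1 directly asserts O(¬validate_backup).
We now have both O(validate_backup) and O(¬validate_backup) — validate_backup is simultaneously obligatory and forbidden, violating the D-axiom.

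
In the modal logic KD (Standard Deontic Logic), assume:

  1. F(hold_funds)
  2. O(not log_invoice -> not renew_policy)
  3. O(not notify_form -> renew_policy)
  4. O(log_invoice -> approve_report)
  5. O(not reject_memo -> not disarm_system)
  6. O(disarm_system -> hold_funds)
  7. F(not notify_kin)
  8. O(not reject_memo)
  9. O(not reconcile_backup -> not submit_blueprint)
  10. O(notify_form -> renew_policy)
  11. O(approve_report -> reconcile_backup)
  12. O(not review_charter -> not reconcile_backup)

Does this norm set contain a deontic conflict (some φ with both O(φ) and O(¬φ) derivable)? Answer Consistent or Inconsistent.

Premise 6 is O(disarm_system -> hold_funds), but O(disarm_system) is not derivable from the premises, so it does not yield O(hold_funds).
So O(hold_funds) is not derivable, and the apparent clash with O(not hold_funds) does not arise.
A world satisfying every obligation exists (e.g. approve_report=true, disarm_system=false, hold_funds=false, log_invoice=true, notify_form=false, notify_kin=true, reconcile_backup=true, reject_memo=false, renew_policy=true, review_charter=true, submit_blueprint=false); no atom is both obligatory and forbidden, so the set is consistent.

Consistent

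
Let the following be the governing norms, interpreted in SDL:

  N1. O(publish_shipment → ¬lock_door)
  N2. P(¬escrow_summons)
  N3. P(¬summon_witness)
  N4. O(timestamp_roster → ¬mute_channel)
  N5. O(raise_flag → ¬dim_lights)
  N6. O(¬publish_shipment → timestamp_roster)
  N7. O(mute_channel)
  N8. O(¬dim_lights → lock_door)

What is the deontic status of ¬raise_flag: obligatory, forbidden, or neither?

Obligatory

From premise 7 we have O(mute_channel).
Premise 4 is O(timestamp_roster → ¬mute_channel); contrapositively O(mute_channel → ¬timestamp_roster). Since O(mute_channel) holds, K gives O(¬timestamp_roster).
The contrapositive of premise 6 (O(¬publish_shipment → timestamp_roster)) is O(¬timestamp_roster → publish_shipment), and O(¬timestamp_roster) is already established, so O(publish_shipment).
Premise 1 is O(publish_shipment → ¬lock_door); since O(publish_shipment), deontic closure gives O(¬lock_door).
Premise 8 is O(¬dim_lights → lock_door); contrapositively O(¬lock_door → dim_lights). Since O(¬lock_door) holds, K gives O(dim_lights).
Premise 5 is O(raise_flag → ¬dim_lights); contrapositively O(dim_lights → ¬raise_flag). Since O(dim_lights) holds, K gives O(¬raise_flag).
Premises 2, 3 do not contribute to this derivation.
Hence ¬raise_flag is obligatory.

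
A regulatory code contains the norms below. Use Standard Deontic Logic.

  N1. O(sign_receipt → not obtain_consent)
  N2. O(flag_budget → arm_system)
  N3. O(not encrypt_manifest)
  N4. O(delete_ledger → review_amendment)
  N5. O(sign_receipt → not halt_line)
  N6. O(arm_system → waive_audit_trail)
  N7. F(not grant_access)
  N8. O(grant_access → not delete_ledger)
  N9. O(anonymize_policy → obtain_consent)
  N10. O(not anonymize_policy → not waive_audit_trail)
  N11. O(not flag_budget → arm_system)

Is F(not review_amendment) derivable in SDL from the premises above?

No

Premise 4 is O(delete_ledger → review_amendment), but O(delete_ledger) is not derivable from the premises, so it does not yield O(review_amendment).
No other premise forces O(review_amendment). An ideal world satisfying every premise can still have not review_amendment true, so F(not review_amendment) is not derivable.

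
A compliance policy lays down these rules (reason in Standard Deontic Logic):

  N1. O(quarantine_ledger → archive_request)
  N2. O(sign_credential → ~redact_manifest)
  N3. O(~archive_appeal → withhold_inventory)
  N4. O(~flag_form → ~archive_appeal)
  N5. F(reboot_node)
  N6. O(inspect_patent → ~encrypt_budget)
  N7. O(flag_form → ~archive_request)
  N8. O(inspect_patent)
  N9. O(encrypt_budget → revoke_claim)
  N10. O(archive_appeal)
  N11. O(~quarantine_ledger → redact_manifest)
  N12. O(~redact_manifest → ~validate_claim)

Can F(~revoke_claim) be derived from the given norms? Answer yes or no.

No

Premise 9 is O(encrypt_budget → revoke_claim), but O(encrypt_budget) is not derivable from the premises, so it does not yield O(revoke_claim).
No other premise forces O(revoke_claim). An ideal world satisfying every premise can still have ~revoke_claim true, so F(~revoke_claim) is not derivable.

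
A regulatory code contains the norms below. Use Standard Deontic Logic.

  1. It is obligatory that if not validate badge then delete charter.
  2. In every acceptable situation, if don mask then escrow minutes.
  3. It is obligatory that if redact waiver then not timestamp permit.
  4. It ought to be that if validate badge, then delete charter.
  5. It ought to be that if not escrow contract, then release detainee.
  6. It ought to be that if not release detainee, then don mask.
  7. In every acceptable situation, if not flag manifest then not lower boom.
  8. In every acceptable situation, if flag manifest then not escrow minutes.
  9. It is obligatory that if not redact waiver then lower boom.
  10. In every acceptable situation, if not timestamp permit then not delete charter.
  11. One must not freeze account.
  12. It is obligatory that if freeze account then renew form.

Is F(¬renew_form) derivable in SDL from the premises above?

Premise 12 is O(freeze_account → renew_form), but O(freeze_account) is not derivable from the premises, so it does not yield O(renew_form).
No other premise forces O(renew_form). An ideal world satisfying every premise can still have ¬renew_form true, so F(¬renew_form) is not derivable.

No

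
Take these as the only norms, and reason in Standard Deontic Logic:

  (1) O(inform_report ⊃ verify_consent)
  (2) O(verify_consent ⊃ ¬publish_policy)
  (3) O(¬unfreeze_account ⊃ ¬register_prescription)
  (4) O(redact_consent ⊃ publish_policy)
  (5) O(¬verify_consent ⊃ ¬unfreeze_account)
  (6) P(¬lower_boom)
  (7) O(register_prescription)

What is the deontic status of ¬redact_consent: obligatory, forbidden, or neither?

Premise 7 gives O(register_prescription).
Premise 3 is O(¬unfreeze_account ⊃ ¬register_prescription); contrapositively O(register_prescription ⊃ unfreeze_account). Since O(register_prescription) holds, K gives O(unfreeze_account).
Premise 5, O(¬verify_consent ⊃ ¬unfreeze_account), contraposes to O(unfreeze_account ⊃ verify_consent); with O(unfreeze_account) we get O(verify_consent).
Premise 2 is O(verify_consent ⊃ ¬publish_policy); since O(verify_consent), deontic closure gives O(¬publish_policy).
Premise 4, O(redact_consent ⊃ publish_policy), contraposes to O(¬publish_policy ⊃ ¬redact_consent); with O(¬publish_policy) we get O(¬redact_consent).
Premises 1, 6 do not contribute to this derivation.
Hence ¬redact_consent is obligatory.

Obligatory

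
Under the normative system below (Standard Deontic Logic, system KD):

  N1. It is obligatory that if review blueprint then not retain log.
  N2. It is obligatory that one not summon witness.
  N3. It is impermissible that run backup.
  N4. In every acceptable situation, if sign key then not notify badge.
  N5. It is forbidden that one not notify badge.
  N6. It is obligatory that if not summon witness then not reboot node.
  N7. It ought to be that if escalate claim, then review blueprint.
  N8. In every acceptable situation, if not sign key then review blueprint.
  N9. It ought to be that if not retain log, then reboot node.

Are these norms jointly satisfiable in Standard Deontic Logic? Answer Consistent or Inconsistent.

Inconsistent

Premise 5, F(¬notify_badge), is equivalent to O(notify_badge).
Premise 4 is O(sign_key → ¬notify_badge); contrapositively O(notify_badge → ¬sign_key). Since O(notify_badge) holds, K gives O(¬sign_key).
Premise 8 is O(¬sign_key → review_blueprint); since O(¬sign_key), deontic closure gives O(review_blueprint).
Applying K to premise 1 (O(review_blueprint → ¬retain_log)) and O(review_blueprint) yields O(¬retain_log).
Premise 9 is O(¬retain_log → reboot_node); since O(¬retain_log), deontic closure gives O(reboot_node).
Premise 6 is O(¬summon_witness → ¬reboot_node); contrapositively O(reboot_node → summon_witness). Since O(reboot_node) holds, K gives O(summon_witness).
Yet premise 2 states O(¬summon_witness).
We now have both O(summon_witness) and O(¬summon_witness) — summon_witness is simultaneously obligatory and forbidden, violating the D-axiom.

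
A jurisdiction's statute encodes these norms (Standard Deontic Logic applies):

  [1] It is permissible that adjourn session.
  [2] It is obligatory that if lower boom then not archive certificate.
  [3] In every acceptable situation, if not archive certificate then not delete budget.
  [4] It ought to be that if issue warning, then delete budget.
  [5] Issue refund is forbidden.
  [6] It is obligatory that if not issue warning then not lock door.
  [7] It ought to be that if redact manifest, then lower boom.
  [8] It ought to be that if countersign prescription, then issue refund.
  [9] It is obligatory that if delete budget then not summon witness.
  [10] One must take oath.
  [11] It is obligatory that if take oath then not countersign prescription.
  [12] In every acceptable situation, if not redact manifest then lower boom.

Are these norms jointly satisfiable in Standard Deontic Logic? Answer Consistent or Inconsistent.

Premise 8 is O(countersign_prescription → issue_refund), but O(countersign_prescription) is not derivable from the premises, so it does not yield O(issue_refund).
So O(issue_refund) is not derivable, and the apparent clash with O(¬issue_refund) does not arise.
A world satisfying every obligation exists (e.g. adjourn_session=false, archive_certificate=false, countersign_prescription=false, delete_budget=false, issue_refund=false, issue_warning=false, lock_door=false, lower_boom=true, redact_manifest=false, summon_witness=false, take_oath=true); no atom is both obligatory and forbidden, so the set is consistent.

Consistent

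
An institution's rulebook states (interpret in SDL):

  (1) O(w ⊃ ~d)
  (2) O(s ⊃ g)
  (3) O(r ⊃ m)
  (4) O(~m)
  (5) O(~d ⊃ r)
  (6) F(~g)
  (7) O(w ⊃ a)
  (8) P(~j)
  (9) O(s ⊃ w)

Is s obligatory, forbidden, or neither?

Premise 4 gives O(~m).
Premise 3, O(r ⊃ m), contraposes to O(~m ⊃ ~r); with O(~m) we get O(~r).
Premise 5, O(~d ⊃ r), contraposes to O(~r ⊃ d); with O(~r) we get O(d).
Premise 1 is O(w ⊃ ~d); contrapositively O(d ⊃ ~w). Since O(d) holds, K gives O(~w).
Premise 9, O(s ⊃ w), contraposes to O(~w ⊃ ~s); with O(~w) we get O(~s).
Premises 2, 6, 7, 8 do not contribute to this derivation.
Thus O(~s), which is F(s): s is forbidden.

Forbidden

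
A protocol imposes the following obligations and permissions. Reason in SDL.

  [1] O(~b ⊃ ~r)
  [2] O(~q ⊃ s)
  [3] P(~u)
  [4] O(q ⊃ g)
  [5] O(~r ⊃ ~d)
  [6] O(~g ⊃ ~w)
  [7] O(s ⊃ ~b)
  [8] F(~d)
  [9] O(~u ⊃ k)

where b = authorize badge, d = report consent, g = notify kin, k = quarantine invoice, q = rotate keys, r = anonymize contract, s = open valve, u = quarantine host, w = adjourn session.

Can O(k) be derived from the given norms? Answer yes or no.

No

Premise 9 is O(~u ⊃ k), but O(~u) is not derivable from the premises (the permission P(~u) asserts only ~O(u), not O(~u)), so it does not yield O(k).
No other premise forces O(k). An ideal world satisfying every premise can still have k false, so O(k) is not derivable.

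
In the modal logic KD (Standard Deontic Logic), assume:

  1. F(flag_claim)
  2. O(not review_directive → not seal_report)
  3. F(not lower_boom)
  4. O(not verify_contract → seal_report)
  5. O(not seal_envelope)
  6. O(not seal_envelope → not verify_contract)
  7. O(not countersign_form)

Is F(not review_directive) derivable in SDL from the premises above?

From premise 5 we have O(not seal_envelope).
With premise 6, O(not seal_envelope → not verify_contract), the K-axiom yields O(not verify_contract).
With premise 4, O(not verify_contract → seal_report), the K-axiom yields O(seal_report).
Premise 2 is O(not review_directive → not seal_report); contrapositively O(seal_report → review_directive). Since O(seal_report) holds, K gives O(review_directive).
Premises 1, 3, 7 do not contribute to this derivation.
So O(review_directive) holds, i.e. F(not review_directive). The claim follows.

Yes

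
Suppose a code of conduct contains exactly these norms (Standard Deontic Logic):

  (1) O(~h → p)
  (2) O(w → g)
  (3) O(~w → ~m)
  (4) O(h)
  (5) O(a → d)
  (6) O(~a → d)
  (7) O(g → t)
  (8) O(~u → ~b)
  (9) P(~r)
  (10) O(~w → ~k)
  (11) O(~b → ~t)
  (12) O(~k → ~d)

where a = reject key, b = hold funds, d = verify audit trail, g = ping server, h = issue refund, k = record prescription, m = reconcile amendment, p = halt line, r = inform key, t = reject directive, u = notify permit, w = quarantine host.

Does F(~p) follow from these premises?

No

Premise 1 is O(~h → p), but O(~h) is not derivable from the premises, so it does not yield O(p).
No other premise forces O(p). An ideal world satisfying every premise can still have ~p true, so F(~p) is not derivable.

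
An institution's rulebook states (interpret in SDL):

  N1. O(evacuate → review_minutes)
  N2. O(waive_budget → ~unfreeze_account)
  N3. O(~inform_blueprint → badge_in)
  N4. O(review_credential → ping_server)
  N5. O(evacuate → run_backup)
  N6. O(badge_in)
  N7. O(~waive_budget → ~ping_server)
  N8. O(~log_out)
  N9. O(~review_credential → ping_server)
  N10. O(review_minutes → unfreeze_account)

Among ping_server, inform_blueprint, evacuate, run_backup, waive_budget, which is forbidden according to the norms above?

evacuate

Premises 4 and 9 cover both cases: O(review_credential → ping_server) and O(~review_credential → ping_server). Since review_credential ∨ ~review_credential is a tautology, O(ping_server) follows.
Premise 7 is O(~waive_budget → ~ping_server); contrapositively O(ping_server → waive_budget). Since O(ping_server) holds, K gives O(waive_budget).
Applying K to premise 2 (O(waive_budget → ~unfreeze_account)) and O(waive_budget) yields O(~unfreeze_account).
The contrapositive of premise 10 (O(review_minutes → unfreeze_account)) is O(~unfreeze_account → ~review_minutes), and O(~unfreeze_account) is already established, so O(~review_minutes).
Premise 1, O(evacuate → review_minutes), contraposes to O(~review_minutes → ~evacuate); with O(~review_minutes) we get O(~evacuate).
So O(~evacuate) holds, i.e. evacuate is forbidden. None of the other listed options is forbidden under the premises.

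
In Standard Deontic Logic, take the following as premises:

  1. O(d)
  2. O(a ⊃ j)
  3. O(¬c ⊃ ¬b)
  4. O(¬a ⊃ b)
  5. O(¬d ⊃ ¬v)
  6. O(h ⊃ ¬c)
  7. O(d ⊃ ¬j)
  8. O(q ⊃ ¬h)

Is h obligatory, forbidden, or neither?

From premise 1 we have O(d).
From O(d) and premise 7, O(d ⊃ ¬j), we obtain O(¬j).
Premise 2 is O(a ⊃ j); contrapositively O(¬j ⊃ ¬a). Since O(¬j) holds, K gives O(¬a).
From O(¬a) and premise 4, O(¬a ⊃ b), we obtain O(b).
Premise 3, O(¬c ⊃ ¬b), contraposes to O(b ⊃ c); with O(b) we get O(c).
Premise 6 is O(h ⊃ ¬c); contrapositively O(c ⊃ ¬h). Since O(c) holds, K gives O(¬h).
Premises 5, 8 do not contribute to this derivation.
Thus O(¬h), which is F(h): h is forbidden.

Forbidden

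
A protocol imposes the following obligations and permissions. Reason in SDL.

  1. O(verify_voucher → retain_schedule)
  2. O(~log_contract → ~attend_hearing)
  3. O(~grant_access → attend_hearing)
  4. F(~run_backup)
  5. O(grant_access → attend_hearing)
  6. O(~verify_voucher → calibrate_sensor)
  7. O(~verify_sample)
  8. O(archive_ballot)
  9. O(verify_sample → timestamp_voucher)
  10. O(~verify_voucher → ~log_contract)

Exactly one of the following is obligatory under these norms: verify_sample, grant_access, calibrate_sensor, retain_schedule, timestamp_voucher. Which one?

retain_schedule

Premises 5 and 3 cover both cases: O(grant_access → attend_hearing) and O(~grant_access → attend_hearing). Since grant_access ∨ ~grant_access is a tautology, O(attend_hearing) follows.
Premise 2, O(~log_contract → ~attend_hearing), contraposes to O(attend_hearing → log_contract); with O(attend_hearing) we get O(log_contract).
The contrapositive of premise 10 (O(~verify_voucher → ~log_contract)) is O(log_contract → verify_voucher), and O(log_contract) is already established, so O(verify_voucher).
With premise 1, O(verify_voucher → retain_schedule), the K-axiom yields O(retain_schedule).
So O(retain_schedule) holds — retain_schedule is obligatory. None of the other listed options is made obligatory by any chain of premises.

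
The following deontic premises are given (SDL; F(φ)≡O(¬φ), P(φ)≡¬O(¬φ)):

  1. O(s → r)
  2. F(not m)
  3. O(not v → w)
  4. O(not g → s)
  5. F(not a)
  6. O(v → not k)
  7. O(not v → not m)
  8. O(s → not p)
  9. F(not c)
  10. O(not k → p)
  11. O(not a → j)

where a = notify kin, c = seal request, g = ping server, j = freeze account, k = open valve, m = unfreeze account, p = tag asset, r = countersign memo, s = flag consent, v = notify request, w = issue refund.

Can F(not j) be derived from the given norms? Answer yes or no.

No

Premise 11 is O(not a → j), but O(not a) is not derivable from the premises, so it does not yield O(j).
No other premise forces O(j). An ideal world satisfying every premise can still have not j true, so F(not j) is not derivable.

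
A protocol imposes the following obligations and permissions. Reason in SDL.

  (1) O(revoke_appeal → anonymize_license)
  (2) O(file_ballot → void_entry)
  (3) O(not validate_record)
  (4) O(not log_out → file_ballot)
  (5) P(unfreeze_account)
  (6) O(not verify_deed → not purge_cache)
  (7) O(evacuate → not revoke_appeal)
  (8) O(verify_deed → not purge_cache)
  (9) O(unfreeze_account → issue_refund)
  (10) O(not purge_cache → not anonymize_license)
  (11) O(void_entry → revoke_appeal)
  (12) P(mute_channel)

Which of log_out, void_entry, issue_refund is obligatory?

log_out

Premises 6 and 8 are O(not verify_deed → not purge_cache) and O(verify_deed → not purge_cache); every ideal world satisfies not verify_deed or verify_deed, so in either case not purge_cache holds — hence O(not purge_cache).
Premise 10 is O(not purge_cache → not anonymize_license); since O(not purge_cache), deontic closure gives O(not anonymize_license).
Premise 1, O(revoke_appeal → anonymize_license), contraposes to O(not anonymize_license → not revoke_appeal); with O(not anonymize_license) we get O(not revoke_appeal).
Premise 11, O(void_entry → revoke_appeal), contraposes to O(not revoke_appeal → not void_entry); with O(not revoke_appeal) we get O(not void_entry).
Premise 2 is O(file_ballot → void_entry); contrapositively O(not void_entry → not file_ballot). Since O(not void_entry) holds, K gives O(not file_ballot).
Premise 4, O(not log_out → file_ballot), contraposes to O(not file_ballot → log_out); with O(not file_ballot) we get O(log_out).
So O(log_out) holds — log_out is obligatory. None of the other listed options is made obligatory by any chain of premises.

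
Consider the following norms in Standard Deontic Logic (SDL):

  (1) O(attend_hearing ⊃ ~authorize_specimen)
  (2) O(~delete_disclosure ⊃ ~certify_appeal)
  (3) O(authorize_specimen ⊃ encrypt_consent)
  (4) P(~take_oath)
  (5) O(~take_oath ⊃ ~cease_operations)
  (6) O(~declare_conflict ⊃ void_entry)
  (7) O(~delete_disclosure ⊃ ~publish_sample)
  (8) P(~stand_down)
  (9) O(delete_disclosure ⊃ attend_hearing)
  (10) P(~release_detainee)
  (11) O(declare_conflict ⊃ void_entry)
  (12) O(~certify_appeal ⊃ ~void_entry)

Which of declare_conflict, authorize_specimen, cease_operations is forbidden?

authorize_specimen

By case analysis on ~declare_conflict: premise 6 gives O(~declare_conflict ⊃ void_entry) and premise 11 gives O(declare_conflict ⊃ void_entry), so O(void_entry) either way.
Premise 12, O(~certify_appeal ⊃ ~void_entry), contraposes to O(void_entry ⊃ certify_appeal); with O(void_entry) we get O(certify_appeal).
Premise 2, O(~delete_disclosure ⊃ ~certify_appeal), contraposes to O(certify_appeal ⊃ delete_disclosure); with O(certify_appeal) we get O(delete_disclosure).
With premise 9, O(delete_disclosure ⊃ attend_hearing), the K-axiom yields O(attend_hearing).
From O(attend_hearing) and premise 1, O(attend_hearing ⊃ ~authorize_specimen), we obtain O(~authorize_specimen).
So O(~authorize_specimen) holds, i.e. authorize_specimen is forbidden. None of the other listed options is forbidden under the premises.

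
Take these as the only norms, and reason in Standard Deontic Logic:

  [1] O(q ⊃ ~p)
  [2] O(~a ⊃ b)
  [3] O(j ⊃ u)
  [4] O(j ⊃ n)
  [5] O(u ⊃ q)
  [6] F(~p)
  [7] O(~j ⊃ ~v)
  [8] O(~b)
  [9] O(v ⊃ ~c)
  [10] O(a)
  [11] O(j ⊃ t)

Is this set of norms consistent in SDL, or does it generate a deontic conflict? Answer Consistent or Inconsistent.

Premise 2 is O(~a ⊃ b), but O(~a) is not derivable from the premises, so it does not yield O(b).
So O(b) is not derivable, and the apparent clash with O(~b) does not arise.
A world satisfying every obligation exists (e.g. a=true, b=false, c=false, j=false, n=false, p=true, q=false, t=false, u=false, v=false); no atom is both obligatory and forbidden, so the set is consistent.

Consistent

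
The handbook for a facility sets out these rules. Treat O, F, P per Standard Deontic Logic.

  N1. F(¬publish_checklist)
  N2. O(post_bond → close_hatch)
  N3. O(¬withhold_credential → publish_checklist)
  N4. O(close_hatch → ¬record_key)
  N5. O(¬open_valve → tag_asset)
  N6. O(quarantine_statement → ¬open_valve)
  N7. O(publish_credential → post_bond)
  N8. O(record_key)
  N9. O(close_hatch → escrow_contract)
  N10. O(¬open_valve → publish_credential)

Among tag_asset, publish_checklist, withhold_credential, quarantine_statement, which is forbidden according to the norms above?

quarantine_statement

Premise 8 states O(record_key) outright.
Premise 4, O(close_hatch → ¬record_key), contraposes to O(record_key → ¬close_hatch); with O(record_key) we get O(¬close_hatch).
Premise 2, O(post_bond → close_hatch), contraposes to O(¬close_hatch → ¬post_bond); with O(¬close_hatch) we get O(¬post_bond).
Premise 7 is O(publish_credential → post_bond); contrapositively O(¬post_bond → ¬publish_credential). Since O(¬post_bond) holds, K gives O(¬publish_credential).
Premise 10, O(¬open_valve → publish_credential), contraposes to O(¬publish_credential → open_valve); with O(¬publish_credential) we get O(open_valve).
The contrapositive of premise 6 (O(quarantine_statement → ¬open_valve)) is O(open_valve → ¬quarantine_statement), and O(open_valve) is already established, so O(¬quarantine_statement).
So O(¬quarantine_statement) holds, i.e. quarantine_statement is forbidden. None of the other listed options is forbidden under the premises.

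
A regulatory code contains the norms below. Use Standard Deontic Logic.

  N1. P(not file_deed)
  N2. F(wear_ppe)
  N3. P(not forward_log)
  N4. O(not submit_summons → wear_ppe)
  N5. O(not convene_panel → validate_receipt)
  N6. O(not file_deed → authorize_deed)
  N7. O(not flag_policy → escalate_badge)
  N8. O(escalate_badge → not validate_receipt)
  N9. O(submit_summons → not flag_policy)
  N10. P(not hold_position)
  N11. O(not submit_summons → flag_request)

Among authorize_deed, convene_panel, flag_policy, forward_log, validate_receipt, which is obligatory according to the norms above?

F(wear_ppe) at premise 2 means O(not wear_ppe).
Premise 4, O(not submit_summons → wear_ppe), contraposes to O(not wear_ppe → submit_summons); with O(not wear_ppe) we get O(submit_summons).
Premise 9 is O(submit_summons → not flag_policy); since O(submit_summons), deontic closure gives O(not flag_policy).
Applying K to premise 7 (O(not flag_policy → escalate_badge)) and O(not flag_policy) yields O(escalate_badge).
Applying K to premise 8 (O(escalate_badge → not validate_receipt)) and O(escalate_badge) yields O(not validate_receipt).
Premise 5 is O(not convene_panel → validate_receipt); contrapositively O(not validate_receipt → convene_panel). Since O(not validate_receipt) holds, K gives O(convene_panel).
So O(convene_panel) holds — convene_panel is obligatory. None of the other listed options is made obligatory by any chain of premises.

convene_panel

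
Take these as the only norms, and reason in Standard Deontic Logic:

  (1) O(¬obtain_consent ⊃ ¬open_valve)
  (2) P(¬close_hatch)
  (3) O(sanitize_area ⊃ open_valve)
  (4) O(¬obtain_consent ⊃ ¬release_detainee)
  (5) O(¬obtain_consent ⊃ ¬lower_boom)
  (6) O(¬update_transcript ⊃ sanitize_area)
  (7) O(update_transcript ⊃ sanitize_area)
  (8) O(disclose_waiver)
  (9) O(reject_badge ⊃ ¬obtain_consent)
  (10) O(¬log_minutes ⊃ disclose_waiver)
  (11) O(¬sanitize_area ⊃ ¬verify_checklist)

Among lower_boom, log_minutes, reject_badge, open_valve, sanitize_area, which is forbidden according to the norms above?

reject_badge

Premises 7 and 6 cover both cases: O(update_transcript ⊃ sanitize_area) and O(¬update_transcript ⊃ sanitize_area). Since update_transcript ∨ ¬update_transcript is a tautology, O(sanitize_area) follows.
With premise 3, O(sanitize_area ⊃ open_valve), the K-axiom yields O(open_valve).
Premise 1 is O(¬obtain_consent ⊃ ¬open_valve); contrapositively O(open_valve ⊃ obtain_consent). Since O(open_valve) holds, K gives O(obtain_consent).
The contrapositive of premise 9 (O(reject_badge ⊃ ¬obtain_consent)) is O(obtain_consent ⊃ ¬reject_badge), and O(obtain_consent) is already established, so O(¬reject_badge).
So O(¬reject_badge) holds, i.e. reject_badge is forbidden. None of the other listed options is forbidden under the premises.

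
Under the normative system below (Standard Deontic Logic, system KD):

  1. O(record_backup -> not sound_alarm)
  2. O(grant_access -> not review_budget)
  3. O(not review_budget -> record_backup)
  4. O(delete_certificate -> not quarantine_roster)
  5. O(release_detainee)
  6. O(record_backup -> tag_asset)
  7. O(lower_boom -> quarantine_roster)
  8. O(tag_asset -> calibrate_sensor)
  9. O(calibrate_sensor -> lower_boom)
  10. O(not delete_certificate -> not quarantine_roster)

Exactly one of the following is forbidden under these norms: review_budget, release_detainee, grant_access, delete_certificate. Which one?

Premises 10 and 4 are O(not delete_certificate -> not quarantine_roster) and O(delete_certificate -> not quarantine_roster); every ideal world satisfies not delete_certificate or delete_certificate, so in either case not quarantine_roster holds — hence O(not quarantine_roster).
Premise 7 is O(lower_boom -> quarantine_roster); contrapositively O(not quarantine_roster -> not lower_boom). Since O(not quarantine_roster) holds, K gives O(not lower_boom).
Premise 9 is O(calibrate_sensor -> lower_boom); contrapositively O(not lower_boom -> not calibrate_sensor). Since O(not lower_boom) holds, K gives O(not calibrate_sensor).
Premise 8 is O(tag_asset -> calibrate_sensor); contrapositively O(not calibrate_sensor -> not tag_asset). Since O(not calibrate_sensor) holds, K gives O(not tag_asset).
Premise 6, O(record_backup -> tag_asset), contraposes to O(not tag_asset -> not record_backup); with O(not tag_asset) we get O(not record_backup).
The contrapositive of premise 3 (O(not review_budget -> record_backup)) is O(not record_backup -> review_budget), and O(not record_backup) is already established, so O(review_budget).
The contrapositive of premise 2 (O(grant_access -> not review_budget)) is O(review_budget -> not grant_access), and O(review_budget) is already established, so O(not grant_access).
So O(not grant_access) holds, i.e. grant_access is forbidden. None of the other listed options is forbidden under the premises.

grant_access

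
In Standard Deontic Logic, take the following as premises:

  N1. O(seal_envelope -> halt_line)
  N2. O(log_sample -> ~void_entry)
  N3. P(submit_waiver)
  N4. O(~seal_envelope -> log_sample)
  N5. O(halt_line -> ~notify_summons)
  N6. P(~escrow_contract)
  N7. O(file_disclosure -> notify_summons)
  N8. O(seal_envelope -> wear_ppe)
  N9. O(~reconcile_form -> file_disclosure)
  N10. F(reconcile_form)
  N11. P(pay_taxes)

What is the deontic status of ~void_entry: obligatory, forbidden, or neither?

F(reconcile_form) at premise 10 means O(~reconcile_form).
Premise 9 is O(~reconcile_form -> file_disclosure); since O(~reconcile_form), deontic closure gives O(file_disclosure).
With premise 7, O(file_disclosure -> notify_summons), the K-axiom yields O(notify_summons).
Premise 5 is O(halt_line -> ~notify_summons); contrapositively O(notify_summons -> ~halt_line). Since O(notify_summons) holds, K gives O(~halt_line).
Premise 1, O(seal_envelope -> halt_line), contraposes to O(~halt_line -> ~seal_envelope); with O(~halt_line) we get O(~seal_envelope).
Premise 4 is O(~seal_envelope -> log_sample); since O(~seal_envelope), deontic closure gives O(log_sample).
Applying K to premise 2 (O(log_sample -> ~void_entry)) and O(log_sample) yields O(~void_entry).
Premises 3, 6, 8, 11 do not contribute to this derivation.
Hence ~void_entry is obligatory.

Obligatory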